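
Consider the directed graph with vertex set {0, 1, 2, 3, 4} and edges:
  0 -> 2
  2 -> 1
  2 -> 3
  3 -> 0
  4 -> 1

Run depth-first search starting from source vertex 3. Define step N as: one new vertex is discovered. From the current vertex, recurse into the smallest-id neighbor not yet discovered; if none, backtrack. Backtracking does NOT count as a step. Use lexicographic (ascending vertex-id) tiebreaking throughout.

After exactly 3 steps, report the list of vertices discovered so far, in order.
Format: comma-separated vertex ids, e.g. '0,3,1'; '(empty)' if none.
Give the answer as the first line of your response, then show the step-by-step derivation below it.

3,0,2

step 1: discover 3; path=3; order=3
step 2: discover 0; path=3>0; order=3,0
step 3: discover 2; path=3>0>2; order=3,0,2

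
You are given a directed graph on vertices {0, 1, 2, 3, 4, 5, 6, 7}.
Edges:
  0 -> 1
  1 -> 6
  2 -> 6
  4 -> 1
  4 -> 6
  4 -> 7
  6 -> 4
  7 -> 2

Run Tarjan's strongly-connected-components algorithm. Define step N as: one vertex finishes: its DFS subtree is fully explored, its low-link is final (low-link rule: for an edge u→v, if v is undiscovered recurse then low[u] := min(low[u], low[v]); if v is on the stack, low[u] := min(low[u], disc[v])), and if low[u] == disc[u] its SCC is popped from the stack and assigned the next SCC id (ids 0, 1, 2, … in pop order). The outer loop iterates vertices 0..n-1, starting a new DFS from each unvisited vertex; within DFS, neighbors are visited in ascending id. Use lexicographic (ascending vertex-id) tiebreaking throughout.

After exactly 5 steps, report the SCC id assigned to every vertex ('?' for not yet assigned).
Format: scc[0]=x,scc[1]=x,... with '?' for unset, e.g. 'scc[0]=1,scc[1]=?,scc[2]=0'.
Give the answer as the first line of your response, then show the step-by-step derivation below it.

scc[0]=?,scc[1]=0,scc[2]=0,scc[3]=?,scc[4]=0,scc[5]=?,scc[6]=0,scc[7]=0

step 1: low=(low[0]=0,low[1]=1,low[2]=2,low[3]=?,low[4]=1,low[5]=?,low[6]=2,low[7]=4); scc=(scc[0]=?,scc[1]=?,scc[2]=?,scc[3]=?,scc[4]=?,scc[5]=?,scc[6]=?,scc[7]=?)
step 2: low=(low[0]=0,low[1]=1,low[2]=2,low[3]=?,low[4]=1,low[5]=?,low[6]=2,low[7]=2); scc=(scc[0]=?,scc[1]=?,scc[2]=?,scc[3]=?,scc[4]=?,scc[5]=?,scc[6]=?,scc[7]=?)
step 3: low=(low[0]=0,low[1]=1,low[2]=2,low[3]=?,low[4]=1,low[5]=?,low[6]=2,low[7]=2); scc=(scc[0]=?,scc[1]=?,scc[2]=?,scc[3]=?,scc[4]=?,scc[5]=?,scc[6]=?,scc[7]=?)
step 4: low=(low[0]=0,low[1]=1,low[2]=2,low[3]=?,low[4]=1,low[5]=?,low[6]=1,low[7]=2); scc=(scc[0]=?,scc[1]=?,scc[2]=?,scc[3]=?,scc[4]=?,scc[5]=?,scc[6]=?,scc[7]=?)
step 5: low=(low[0]=0,low[1]=1,low[2]=2,low[3]=?,low[4]=1,low[5]=?,low[6]=1,low[7]=2); scc=(scc[0]=?,scc[1]=0,scc[2]=0,scc[3]=?,scc[4]=0,scc[5]=?,scc[6]=0,scc[7]=0)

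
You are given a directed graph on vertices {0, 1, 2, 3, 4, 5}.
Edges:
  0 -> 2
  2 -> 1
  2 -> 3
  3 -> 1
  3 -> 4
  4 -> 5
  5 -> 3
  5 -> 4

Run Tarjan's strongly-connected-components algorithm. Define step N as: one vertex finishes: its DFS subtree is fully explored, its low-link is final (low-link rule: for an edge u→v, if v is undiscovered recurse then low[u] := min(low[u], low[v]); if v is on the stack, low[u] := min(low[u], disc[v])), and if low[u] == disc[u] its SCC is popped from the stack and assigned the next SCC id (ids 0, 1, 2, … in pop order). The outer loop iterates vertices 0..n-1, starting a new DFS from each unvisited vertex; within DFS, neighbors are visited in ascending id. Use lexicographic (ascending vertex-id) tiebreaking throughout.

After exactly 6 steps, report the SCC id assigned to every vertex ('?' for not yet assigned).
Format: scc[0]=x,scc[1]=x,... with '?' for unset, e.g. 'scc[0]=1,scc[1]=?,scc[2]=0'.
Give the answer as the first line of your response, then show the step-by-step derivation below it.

scc[0]=3,scc[1]=0,scc[2]=2,scc[3]=1,scc[4]=1,scc[5]=1

step 1: low=(low[0]=0,low[1]=2,low[2]=1,low[3]=?,low[4]=?,low[5]=?); scc=(scc[0]=?,scc[1]=0,scc[2]=?,scc[3]=?,scc[4]=?,scc[5]=?)
step 2: low=(low[0]=0,low[1]=2,low[2]=1,low[3]=3,low[4]=4,low[5]=3); scc=(scc[0]=?,scc[1]=0,scc[2]=?,scc[3]=?,scc[4]=?,scc[5]=?)
step 3: low=(low[0]=0,low[1]=2,low[2]=1,low[3]=3,low[4]=3,low[5]=3); scc=(scc[0]=?,scc[1]=0,scc[2]=?,scc[3]=?,scc[4]=?,scc[5]=?)
step 4: low=(low[0]=0,low[1]=2,low[2]=1,low[3]=3,low[4]=3,low[5]=3); scc=(scc[0]=?,scc[1]=0,scc[2]=?,scc[3]=1,scc[4]=1,scc[5]=1)
step 5: low=(low[0]=0,low[1]=2,low[2]=1,low[3]=3,low[4]=3,low[5]=3); scc=(scc[0]=?,scc[1]=0,scc[2]=2,scc[3]=1,scc[4]=1,scc[5]=1)
step 6: low=(low[0]=0,low[1]=2,low[2]=1,low[3]=3,low[4]=3,low[5]=3); scc=(scc[0]=3,scc[1]=0,scc[2]=2,scc[3]=1,scc[4]=1,scc[5]=1)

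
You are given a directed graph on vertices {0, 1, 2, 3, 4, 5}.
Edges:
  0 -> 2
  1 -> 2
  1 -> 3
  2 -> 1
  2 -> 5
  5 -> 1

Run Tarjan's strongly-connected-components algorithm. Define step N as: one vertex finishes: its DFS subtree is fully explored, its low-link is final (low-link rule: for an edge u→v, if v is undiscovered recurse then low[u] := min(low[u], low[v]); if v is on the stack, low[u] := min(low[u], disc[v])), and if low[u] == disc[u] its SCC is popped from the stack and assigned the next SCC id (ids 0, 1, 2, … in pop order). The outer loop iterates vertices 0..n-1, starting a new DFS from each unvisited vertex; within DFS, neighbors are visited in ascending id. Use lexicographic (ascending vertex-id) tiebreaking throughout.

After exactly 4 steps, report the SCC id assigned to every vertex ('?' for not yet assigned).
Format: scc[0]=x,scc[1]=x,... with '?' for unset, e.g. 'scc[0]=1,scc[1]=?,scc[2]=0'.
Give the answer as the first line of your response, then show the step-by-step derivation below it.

scc[0]=?,scc[1]=1,scc[2]=1,scc[3]=0,scc[4]=?,scc[5]=1

step 1: low=(low[0]=0,low[1]=1,low[2]=1,low[3]=3,low[4]=?,low[5]=?); scc=(scc[0]=?,scc[1]=?,scc[2]=?,scc[3]=0,scc[4]=?,scc[5]=?)
step 2: low=(low[0]=0,low[1]=1,low[2]=1,low[3]=3,low[4]=?,low[5]=?); scc=(scc[0]=?,scc[1]=?,scc[2]=?,scc[3]=0,scc[4]=?,scc[5]=?)
step 3: low=(low[0]=0,low[1]=1,low[2]=1,low[3]=3,low[4]=?,low[5]=2); scc=(scc[0]=?,scc[1]=?,scc[2]=?,scc[3]=0,scc[4]=?,scc[5]=?)
step 4: low=(low[0]=0,low[1]=1,low[2]=1,low[3]=3,low[4]=?,low[5]=2); scc=(scc[0]=?,scc[1]=1,scc[2]=1,scc[3]=0,scc[4]=?,scc[5]=1)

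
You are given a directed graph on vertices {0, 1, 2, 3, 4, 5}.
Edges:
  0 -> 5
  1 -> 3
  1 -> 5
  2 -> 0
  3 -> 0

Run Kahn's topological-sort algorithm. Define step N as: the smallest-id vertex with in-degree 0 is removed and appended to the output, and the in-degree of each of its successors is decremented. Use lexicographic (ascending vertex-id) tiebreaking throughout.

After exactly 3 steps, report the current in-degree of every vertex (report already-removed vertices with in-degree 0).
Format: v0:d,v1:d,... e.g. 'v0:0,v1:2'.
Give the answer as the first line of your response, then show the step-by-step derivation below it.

v0:0,v1:0,v2:0,v3:0,v4:0,v5:1

step 1: output 1; order=[1]; indeg=(2,0,0,0,0,1)
step 2: output 2; order=[1,2]; indeg=(1,0,0,0,0,1)
step 3: output 3; order=[1,2,3]; indeg=(0,0,0,0,0,1)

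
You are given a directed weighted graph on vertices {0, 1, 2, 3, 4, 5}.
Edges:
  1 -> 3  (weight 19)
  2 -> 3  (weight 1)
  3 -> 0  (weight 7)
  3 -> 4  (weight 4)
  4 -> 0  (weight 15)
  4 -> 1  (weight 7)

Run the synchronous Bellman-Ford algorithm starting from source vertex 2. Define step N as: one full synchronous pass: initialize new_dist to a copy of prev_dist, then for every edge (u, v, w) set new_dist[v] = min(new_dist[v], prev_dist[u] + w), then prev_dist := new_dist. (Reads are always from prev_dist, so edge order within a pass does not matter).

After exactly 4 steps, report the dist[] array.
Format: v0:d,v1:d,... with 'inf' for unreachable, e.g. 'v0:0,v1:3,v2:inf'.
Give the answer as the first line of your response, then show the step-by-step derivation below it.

v0:8,v1:12,v2:0,v3:1,v4:5,v5:inf

step 1: dist = v0:inf,v1:inf,v2:0,v3:1,v4:inf,v5:inf
step 2: dist = v0:8,v1:inf,v2:0,v3:1,v4:5,v5:inf
step 3: dist = v0:8,v1:12,v2:0,v3:1,v4:5,v5:inf
step 4: dist = v0:8,v1:12,v2:0,v3:1,v4:5,v5:inf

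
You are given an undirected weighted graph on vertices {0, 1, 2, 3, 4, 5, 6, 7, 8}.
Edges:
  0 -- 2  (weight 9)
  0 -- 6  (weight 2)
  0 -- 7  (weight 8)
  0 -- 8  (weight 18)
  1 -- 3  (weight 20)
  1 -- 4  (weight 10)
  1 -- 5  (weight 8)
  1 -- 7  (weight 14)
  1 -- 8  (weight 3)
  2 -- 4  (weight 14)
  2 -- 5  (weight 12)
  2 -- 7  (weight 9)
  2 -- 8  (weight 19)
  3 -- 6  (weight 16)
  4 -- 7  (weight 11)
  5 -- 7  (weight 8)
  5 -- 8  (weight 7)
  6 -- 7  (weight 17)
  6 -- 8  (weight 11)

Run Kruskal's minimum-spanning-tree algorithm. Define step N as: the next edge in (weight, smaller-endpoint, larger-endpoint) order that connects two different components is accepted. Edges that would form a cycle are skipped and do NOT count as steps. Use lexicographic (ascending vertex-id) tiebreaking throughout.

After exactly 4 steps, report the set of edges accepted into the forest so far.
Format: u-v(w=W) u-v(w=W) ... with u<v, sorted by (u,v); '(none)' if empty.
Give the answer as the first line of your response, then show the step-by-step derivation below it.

0-6(w=2) 0-7(w=8) 1-8(w=3) 5-8(w=7)

step 1: add edge 0-6 (w=2); MST = {0-6(w=2)}
step 2: add edge 1-8 (w=3); MST = {0-6(w=2) 1-8(w=3)}
step 3: add edge 5-8 (w=7); MST = {0-6(w=2) 1-8(w=3) 5-8(w=7)}
step 4: add edge 0-7 (w=8); MST = {0-6(w=2) 0-7(w=8) 1-8(w=3) 5-8(w=7)}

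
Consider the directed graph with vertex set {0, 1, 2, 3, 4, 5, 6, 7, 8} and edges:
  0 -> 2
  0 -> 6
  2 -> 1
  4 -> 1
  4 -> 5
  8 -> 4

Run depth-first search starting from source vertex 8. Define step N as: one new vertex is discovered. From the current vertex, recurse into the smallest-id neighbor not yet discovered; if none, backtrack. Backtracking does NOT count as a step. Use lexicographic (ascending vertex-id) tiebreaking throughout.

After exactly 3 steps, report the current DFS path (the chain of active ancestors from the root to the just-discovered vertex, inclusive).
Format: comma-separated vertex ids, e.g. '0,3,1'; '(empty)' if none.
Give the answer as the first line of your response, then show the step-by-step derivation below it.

8,4,1

step 1: discover 8; path=8; order=8
step 2: discover 4; path=8>4; order=8,4
step 3: discover 1; path=8>4>1; order=8,4,1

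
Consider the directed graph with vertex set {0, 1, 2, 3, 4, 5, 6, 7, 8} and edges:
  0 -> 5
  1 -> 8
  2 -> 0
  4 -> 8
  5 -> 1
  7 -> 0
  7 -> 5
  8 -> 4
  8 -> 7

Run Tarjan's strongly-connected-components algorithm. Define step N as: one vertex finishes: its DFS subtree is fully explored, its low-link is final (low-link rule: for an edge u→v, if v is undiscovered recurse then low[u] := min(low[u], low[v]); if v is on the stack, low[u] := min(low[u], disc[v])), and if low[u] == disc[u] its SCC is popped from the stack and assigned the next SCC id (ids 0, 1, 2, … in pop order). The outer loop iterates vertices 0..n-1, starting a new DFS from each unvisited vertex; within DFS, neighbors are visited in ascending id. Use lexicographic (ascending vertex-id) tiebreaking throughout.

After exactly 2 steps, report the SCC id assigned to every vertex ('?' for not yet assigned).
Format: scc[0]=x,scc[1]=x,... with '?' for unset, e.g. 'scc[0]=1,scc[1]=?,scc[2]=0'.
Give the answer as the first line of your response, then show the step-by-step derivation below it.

scc[0]=?,scc[1]=?,scc[2]=?,scc[3]=?,scc[4]=?,scc[5]=?,scc[6]=?,scc[7]=?,scc[8]=?

step 1: low=(low[0]=0,low[1]=2,low[2]=?,low[3]=?,low[4]=3,low[5]=1,low[6]=?,low[7]=?,low[8]=3); scc=(scc[0]=?,scc[1]=?,scc[2]=?,scc[3]=?,scc[4]=?,scc[5]=?,scc[6]=?,scc[7]=?,scc[8]=?)
step 2: low=(low[0]=0,low[1]=2,low[2]=?,low[3]=?,low[4]=3,low[5]=1,low[6]=?,low[7]=0,low[8]=3); scc=(scc[0]=?,scc[1]=?,scc[2]=?,scc[3]=?,scc[4]=?,scc[5]=?,scc[6]=?,scc[7]=?,scc[8]=?)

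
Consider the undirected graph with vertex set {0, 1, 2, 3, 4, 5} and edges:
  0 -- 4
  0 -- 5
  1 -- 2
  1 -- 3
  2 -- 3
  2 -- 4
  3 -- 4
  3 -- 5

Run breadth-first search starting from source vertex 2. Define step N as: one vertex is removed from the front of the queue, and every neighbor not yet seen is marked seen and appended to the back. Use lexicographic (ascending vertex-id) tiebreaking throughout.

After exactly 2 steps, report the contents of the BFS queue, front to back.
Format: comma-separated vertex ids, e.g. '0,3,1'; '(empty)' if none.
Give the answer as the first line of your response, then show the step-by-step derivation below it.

3,4

step 1: dequeue 2; queue=[1,3,4]; order=2
step 2: dequeue 1; queue=[3,4]; order=2,1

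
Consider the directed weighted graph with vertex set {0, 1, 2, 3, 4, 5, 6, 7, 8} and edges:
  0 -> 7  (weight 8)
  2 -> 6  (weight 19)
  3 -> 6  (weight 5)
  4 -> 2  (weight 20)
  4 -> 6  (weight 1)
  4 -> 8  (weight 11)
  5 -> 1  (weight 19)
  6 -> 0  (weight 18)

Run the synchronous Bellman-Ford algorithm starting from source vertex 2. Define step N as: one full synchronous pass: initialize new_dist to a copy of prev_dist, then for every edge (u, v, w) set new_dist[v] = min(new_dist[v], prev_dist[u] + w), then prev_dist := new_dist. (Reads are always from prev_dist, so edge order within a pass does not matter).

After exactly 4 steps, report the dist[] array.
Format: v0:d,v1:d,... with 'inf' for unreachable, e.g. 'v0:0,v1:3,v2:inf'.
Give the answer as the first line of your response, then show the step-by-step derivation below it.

v0:37,v1:inf,v2:0,v3:inf,v4:inf,v5:inf,v6:19,v7:45,v8:inf

step 1: dist = v0:inf,v1:inf,v2:0,v3:inf,v4:inf,v5:inf,v6:19,v7:inf,v8:inf
step 2: dist = v0:37,v1:inf,v2:0,v3:inf,v4:inf,v5:inf,v6:19,v7:inf,v8:inf
step 3: dist = v0:37,v1:inf,v2:0,v3:inf,v4:inf,v5:inf,v6:19,v7:45,v8:inf
step 4: dist = v0:37,v1:inf,v2:0,v3:inf,v4:inf,v5:inf,v6:19,v7:45,v8:inf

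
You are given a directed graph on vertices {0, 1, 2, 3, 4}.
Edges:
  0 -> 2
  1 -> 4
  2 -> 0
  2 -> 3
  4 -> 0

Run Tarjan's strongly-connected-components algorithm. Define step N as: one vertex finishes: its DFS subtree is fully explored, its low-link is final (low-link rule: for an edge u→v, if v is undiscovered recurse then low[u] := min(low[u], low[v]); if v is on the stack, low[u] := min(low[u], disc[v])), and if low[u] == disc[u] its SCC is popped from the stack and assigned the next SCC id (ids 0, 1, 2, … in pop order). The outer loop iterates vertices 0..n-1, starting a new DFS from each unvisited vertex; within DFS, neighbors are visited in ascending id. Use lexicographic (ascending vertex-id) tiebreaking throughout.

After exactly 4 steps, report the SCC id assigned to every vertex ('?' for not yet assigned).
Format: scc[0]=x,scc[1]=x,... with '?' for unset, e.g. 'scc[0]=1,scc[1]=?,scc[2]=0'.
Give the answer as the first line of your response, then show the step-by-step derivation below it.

scc[0]=1,scc[1]=?,scc[2]=1,scc[3]=0,scc[4]=2

step 1: low=(low[0]=0,low[1]=?,low[2]=0,low[3]=2,low[4]=?); scc=(scc[0]=?,scc[1]=?,scc[2]=?,scc[3]=0,scc[4]=?)
step 2: low=(low[0]=0,low[1]=?,low[2]=0,low[3]=2,low[4]=?); scc=(scc[0]=?,scc[1]=?,scc[2]=?,scc[3]=0,scc[4]=?)
step 3: low=(low[0]=0,low[1]=?,low[2]=0,low[3]=2,low[4]=?); scc=(scc[0]=1,scc[1]=?,scc[2]=1,scc[3]=0,scc[4]=?)
step 4: low=(low[0]=0,low[1]=3,low[2]=0,low[3]=2,low[4]=4); scc=(scc[0]=1,scc[1]=?,scc[2]=1,scc[3]=0,scc[4]=2)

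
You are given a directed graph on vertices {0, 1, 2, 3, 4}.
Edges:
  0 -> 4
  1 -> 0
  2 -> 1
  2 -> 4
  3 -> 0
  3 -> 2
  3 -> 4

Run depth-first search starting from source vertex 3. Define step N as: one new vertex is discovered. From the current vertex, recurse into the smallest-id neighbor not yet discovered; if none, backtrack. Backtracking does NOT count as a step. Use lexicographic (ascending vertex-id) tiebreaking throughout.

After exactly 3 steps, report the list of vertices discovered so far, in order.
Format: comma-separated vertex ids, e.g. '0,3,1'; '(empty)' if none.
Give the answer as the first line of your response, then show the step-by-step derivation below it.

3,0,4

step 1: discover 3; path=3; order=3
step 2: discover 0; path=3>0; order=3,0
step 3: discover 4; path=3>0>4; order=3,0,4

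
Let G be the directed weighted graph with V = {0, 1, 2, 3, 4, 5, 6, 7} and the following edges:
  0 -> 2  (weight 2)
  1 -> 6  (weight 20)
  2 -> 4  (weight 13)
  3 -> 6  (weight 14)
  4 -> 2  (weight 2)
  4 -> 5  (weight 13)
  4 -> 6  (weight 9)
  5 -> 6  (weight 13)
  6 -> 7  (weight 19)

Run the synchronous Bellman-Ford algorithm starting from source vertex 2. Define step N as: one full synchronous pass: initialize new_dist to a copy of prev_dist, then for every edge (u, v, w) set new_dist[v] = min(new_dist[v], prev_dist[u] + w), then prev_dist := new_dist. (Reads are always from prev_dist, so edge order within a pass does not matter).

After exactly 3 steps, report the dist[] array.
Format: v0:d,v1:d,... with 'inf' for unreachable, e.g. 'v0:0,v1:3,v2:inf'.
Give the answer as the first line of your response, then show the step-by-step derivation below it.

v0:inf,v1:inf,v2:0,v3:inf,v4:13,v5:26,v6:22,v7:41

step 1: dist = v0:inf,v1:inf,v2:0,v3:inf,v4:13,v5:inf,v6:inf,v7:inf
step 2: dist = v0:inf,v1:inf,v2:0,v3:inf,v4:13,v5:26,v6:22,v7:inf
step 3: dist = v0:inf,v1:inf,v2:0,v3:inf,v4:13,v5:26,v6:22,v7:41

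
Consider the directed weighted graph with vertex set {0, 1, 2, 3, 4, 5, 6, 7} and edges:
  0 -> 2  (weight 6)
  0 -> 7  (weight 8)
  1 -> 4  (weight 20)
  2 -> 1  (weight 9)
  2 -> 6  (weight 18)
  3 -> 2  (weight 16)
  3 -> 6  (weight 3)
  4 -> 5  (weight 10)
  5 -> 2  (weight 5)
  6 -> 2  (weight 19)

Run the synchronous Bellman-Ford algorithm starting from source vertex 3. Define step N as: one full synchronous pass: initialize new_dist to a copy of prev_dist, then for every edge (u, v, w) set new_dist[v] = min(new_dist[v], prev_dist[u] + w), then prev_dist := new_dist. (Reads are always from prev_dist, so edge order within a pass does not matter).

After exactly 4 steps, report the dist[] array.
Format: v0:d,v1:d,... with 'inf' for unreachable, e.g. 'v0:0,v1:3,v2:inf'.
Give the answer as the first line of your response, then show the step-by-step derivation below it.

v0:inf,v1:25,v2:16,v3:0,v4:45,v5:55,v6:3,v7:inf

step 1: dist = v0:inf,v1:inf,v2:16,v3:0,v4:inf,v5:inf,v6:3,v7:inf
step 2: dist = v0:inf,v1:25,v2:16,v3:0,v4:inf,v5:inf,v6:3,v7:inf
step 3: dist = v0:inf,v1:25,v2:16,v3:0,v4:45,v5:inf,v6:3,v7:inf
step 4: dist = v0:inf,v1:25,v2:16,v3:0,v4:45,v5:55,v6:3,v7:inf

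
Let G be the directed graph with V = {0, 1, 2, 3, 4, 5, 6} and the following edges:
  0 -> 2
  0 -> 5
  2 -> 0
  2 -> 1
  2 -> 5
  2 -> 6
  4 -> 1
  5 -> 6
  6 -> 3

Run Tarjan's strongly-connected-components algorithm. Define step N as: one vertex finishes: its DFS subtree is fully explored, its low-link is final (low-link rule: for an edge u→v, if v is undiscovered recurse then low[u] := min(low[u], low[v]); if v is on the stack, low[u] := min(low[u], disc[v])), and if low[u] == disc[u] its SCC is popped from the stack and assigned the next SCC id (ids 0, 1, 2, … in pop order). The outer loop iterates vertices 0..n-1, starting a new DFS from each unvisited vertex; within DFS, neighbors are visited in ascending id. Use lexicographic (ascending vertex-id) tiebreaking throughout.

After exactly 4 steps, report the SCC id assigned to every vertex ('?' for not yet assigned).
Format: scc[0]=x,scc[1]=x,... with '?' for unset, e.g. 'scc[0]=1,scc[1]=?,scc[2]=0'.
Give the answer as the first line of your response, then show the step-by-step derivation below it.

scc[0]=?,scc[1]=0,scc[2]=?,scc[3]=1,scc[4]=?,scc[5]=3,scc[6]=2

step 1: low=(low[0]=0,low[1]=2,low[2]=0,low[3]=?,low[4]=?,low[5]=?,low[6]=?); scc=(scc[0]=?,scc[1]=0,scc[2]=?,scc[3]=?,scc[4]=?,scc[5]=?,scc[6]=?)
step 2: low=(low[0]=0,low[1]=2,low[2]=0,low[3]=5,low[4]=?,low[5]=3,low[6]=4); scc=(scc[0]=?,scc[1]=0,scc[2]=?,scc[3]=1,scc[4]=?,scc[5]=?,scc[6]=?)
step 3: low=(low[0]=0,low[1]=2,low[2]=0,low[3]=5,low[4]=?,low[5]=3,low[6]=4); scc=(scc[0]=?,scc[1]=0,scc[2]=?,scc[3]=1,scc[4]=?,scc[5]=?,scc[6]=2)
step 4: low=(low[0]=0,low[1]=2,low[2]=0,low[3]=5,low[4]=?,low[5]=3,low[6]=4); scc=(scc[0]=?,scc[1]=0,scc[2]=?,scc[3]=1,scc[4]=?,scc[5]=3,scc[6]=2)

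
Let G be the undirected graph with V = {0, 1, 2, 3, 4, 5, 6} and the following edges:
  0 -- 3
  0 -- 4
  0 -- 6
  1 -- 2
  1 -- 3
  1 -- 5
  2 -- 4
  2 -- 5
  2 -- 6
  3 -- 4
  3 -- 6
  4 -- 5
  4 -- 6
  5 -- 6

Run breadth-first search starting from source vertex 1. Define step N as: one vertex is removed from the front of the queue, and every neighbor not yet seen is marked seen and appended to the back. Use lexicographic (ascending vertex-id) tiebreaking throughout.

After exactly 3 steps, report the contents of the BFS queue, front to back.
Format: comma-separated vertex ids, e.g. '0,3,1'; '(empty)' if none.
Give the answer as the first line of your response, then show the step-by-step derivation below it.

5,4,6,0

step 1: dequeue 1; queue=[2,3,5]; order=1
step 2: dequeue 2; queue=[3,5,4,6]; order=1,2
step 3: dequeue 3; queue=[5,4,6,0]; order=1,2,3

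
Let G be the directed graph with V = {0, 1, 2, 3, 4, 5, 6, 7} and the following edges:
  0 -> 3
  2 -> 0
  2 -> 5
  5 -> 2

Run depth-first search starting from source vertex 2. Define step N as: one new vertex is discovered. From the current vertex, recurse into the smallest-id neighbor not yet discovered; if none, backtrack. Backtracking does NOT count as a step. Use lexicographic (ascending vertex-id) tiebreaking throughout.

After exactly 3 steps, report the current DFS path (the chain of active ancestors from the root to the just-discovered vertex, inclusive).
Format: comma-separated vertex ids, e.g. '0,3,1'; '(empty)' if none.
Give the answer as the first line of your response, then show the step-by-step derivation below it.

2,0,3

step 1: discover 2; path=2; order=2
step 2: discover 0; path=2>0; order=2,0
step 3: discover 3; path=2>0>3; order=2,0,3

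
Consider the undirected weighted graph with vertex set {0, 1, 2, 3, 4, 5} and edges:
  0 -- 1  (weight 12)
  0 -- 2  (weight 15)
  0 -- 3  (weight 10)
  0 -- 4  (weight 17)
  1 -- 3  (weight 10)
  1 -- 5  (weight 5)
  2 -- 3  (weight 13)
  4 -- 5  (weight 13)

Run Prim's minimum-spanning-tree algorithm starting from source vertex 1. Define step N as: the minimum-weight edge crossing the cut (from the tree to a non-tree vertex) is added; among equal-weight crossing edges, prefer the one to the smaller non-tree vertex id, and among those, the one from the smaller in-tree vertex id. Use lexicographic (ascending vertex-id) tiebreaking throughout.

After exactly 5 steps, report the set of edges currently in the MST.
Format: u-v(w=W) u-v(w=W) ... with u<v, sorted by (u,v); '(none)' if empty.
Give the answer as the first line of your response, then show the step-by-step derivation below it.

0-3(w=10) 1-3(w=10) 1-5(w=5) 2-3(w=13) 4-5(w=13)

step 1: add edge 1-5 (w=5); MST = {1-5(w=5)}
step 2: add edge 1-3 (w=10); MST = {1-3(w=10) 1-5(w=5)}
step 3: add edge 0-3 (w=10); MST = {0-3(w=10) 1-3(w=10) 1-5(w=5)}
step 4: add edge 2-3 (w=13); MST = {0-3(w=10) 1-3(w=10) 1-5(w=5) 2-3(w=13)}
step 5: add edge 4-5 (w=13); MST = {0-3(w=10) 1-3(w=10) 1-5(w=5) 2-3(w=13) 4-5(w=13)}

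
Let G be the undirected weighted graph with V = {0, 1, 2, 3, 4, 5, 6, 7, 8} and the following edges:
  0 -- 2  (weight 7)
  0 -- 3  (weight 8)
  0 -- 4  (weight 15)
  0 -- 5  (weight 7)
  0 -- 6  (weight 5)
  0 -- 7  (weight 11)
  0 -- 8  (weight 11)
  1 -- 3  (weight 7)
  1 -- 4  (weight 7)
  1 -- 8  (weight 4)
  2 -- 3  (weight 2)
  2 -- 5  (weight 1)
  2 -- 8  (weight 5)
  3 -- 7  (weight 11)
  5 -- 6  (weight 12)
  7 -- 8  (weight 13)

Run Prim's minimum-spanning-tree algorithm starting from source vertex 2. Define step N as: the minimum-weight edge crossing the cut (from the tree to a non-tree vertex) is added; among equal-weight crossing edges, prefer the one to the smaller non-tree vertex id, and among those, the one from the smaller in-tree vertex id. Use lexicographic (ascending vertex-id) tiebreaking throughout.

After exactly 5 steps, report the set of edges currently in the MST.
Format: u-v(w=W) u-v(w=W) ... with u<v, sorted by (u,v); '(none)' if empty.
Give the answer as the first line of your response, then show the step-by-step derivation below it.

0-2(w=7) 1-8(w=4) 2-3(w=2) 2-5(w=1) 2-8(w=5)

step 1: add edge 2-5 (w=1); MST = {2-5(w=1)}
step 2: add edge 2-3 (w=2); MST = {2-3(w=2) 2-5(w=1)}
step 3: add edge 2-8 (w=5); MST = {2-3(w=2) 2-5(w=1) 2-8(w=5)}
step 4: add edge 1-8 (w=4); MST = {1-8(w=4) 2-3(w=2) 2-5(w=1) 2-8(w=5)}
step 5: add edge 0-2 (w=7); MST = {0-2(w=7) 1-8(w=4) 2-3(w=2) 2-5(w=1) 2-8(w=5)}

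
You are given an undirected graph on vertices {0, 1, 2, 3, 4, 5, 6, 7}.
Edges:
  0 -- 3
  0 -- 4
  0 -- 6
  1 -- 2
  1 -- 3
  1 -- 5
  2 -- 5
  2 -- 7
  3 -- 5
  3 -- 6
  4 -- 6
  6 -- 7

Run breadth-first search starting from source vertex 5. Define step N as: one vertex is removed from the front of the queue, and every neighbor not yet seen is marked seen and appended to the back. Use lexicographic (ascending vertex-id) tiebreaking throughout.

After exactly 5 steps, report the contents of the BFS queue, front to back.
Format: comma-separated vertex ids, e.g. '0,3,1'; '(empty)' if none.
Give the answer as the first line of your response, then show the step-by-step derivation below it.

0,6

step 1: dequeue 5; queue=[1,2,3]; order=5
step 2: dequeue 1; queue=[2,3]; order=5,1
step 3: dequeue 2; queue=[3,7]; order=5,1,2
step 4: dequeue 3; queue=[7,0,6]; order=5,1,2,3
step 5: dequeue 7; queue=[0,6]; order=5,1,2,3,7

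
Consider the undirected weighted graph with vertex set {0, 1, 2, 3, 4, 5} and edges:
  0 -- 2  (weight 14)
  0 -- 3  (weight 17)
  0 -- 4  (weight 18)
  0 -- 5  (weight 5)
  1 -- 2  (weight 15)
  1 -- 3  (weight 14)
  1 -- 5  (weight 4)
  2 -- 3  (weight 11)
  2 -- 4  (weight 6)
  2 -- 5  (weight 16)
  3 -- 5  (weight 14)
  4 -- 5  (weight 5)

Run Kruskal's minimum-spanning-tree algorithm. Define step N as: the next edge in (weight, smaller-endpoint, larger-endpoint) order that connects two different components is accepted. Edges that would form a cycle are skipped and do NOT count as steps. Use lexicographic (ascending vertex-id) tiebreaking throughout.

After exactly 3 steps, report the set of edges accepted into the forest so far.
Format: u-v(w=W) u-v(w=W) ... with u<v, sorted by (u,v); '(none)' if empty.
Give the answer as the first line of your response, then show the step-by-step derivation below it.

0-5(w=5) 1-5(w=4) 4-5(w=5)

step 1: add edge 1-5 (w=4); MST = {1-5(w=4)}
step 2: add edge 0-5 (w=5); MST = {0-5(w=5) 1-5(w=4)}
step 3: add edge 4-5 (w=5); MST = {0-5(w=5) 1-5(w=4) 4-5(w=5)}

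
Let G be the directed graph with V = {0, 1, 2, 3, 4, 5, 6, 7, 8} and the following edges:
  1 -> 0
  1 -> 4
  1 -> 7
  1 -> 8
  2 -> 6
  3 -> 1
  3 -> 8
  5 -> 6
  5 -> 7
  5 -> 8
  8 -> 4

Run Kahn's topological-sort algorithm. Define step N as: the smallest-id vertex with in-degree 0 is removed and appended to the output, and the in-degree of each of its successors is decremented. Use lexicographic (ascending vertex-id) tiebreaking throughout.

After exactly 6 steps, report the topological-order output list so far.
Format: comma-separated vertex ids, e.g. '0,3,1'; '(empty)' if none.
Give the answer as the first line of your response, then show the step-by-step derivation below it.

2,3,1,0,5,6

step 1: output 2; order=[2]; indeg=(1,1,0,0,2,0,1,2,3)
step 2: output 3; order=[2,3]; indeg=(1,0,0,0,2,0,1,2,2)
step 3: output 1; order=[2,3,1]; indeg=(0,0,0,0,1,0,1,1,1)
step 4: output 0; order=[2,3,1,0]; indeg=(0,0,0,0,1,0,1,1,1)
step 5: output 5; order=[2,3,1,0,5]; indeg=(0,0,0,0,1,0,0,0,0)
step 6: output 6; order=[2,3,1,0,5,6]; indeg=(0,0,0,0,1,0,0,0,0)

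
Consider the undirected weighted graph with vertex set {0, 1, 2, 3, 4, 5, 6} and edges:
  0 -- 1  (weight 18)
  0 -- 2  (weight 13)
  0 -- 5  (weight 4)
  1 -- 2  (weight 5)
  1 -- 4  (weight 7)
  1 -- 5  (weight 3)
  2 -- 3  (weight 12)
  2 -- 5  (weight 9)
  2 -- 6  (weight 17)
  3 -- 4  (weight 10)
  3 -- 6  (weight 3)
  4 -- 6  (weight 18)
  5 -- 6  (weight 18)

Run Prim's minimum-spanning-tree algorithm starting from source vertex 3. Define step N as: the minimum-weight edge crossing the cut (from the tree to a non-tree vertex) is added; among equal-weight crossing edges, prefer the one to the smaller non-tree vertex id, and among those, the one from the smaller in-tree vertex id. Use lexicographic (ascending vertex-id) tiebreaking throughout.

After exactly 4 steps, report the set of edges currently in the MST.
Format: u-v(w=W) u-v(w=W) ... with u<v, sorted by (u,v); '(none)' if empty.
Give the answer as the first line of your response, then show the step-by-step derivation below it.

1-4(w=7) 1-5(w=3) 3-4(w=10) 3-6(w=3)

step 1: add edge 3-6 (w=3); MST = {3-6(w=3)}
step 2: add edge 3-4 (w=10); MST = {3-4(w=10) 3-6(w=3)}
step 3: add edge 1-4 (w=7); MST = {1-4(w=7) 3-4(w=10) 3-6(w=3)}
step 4: add edge 1-5 (w=3); MST = {1-4(w=7) 1-5(w=3) 3-4(w=10) 3-6(w=3)}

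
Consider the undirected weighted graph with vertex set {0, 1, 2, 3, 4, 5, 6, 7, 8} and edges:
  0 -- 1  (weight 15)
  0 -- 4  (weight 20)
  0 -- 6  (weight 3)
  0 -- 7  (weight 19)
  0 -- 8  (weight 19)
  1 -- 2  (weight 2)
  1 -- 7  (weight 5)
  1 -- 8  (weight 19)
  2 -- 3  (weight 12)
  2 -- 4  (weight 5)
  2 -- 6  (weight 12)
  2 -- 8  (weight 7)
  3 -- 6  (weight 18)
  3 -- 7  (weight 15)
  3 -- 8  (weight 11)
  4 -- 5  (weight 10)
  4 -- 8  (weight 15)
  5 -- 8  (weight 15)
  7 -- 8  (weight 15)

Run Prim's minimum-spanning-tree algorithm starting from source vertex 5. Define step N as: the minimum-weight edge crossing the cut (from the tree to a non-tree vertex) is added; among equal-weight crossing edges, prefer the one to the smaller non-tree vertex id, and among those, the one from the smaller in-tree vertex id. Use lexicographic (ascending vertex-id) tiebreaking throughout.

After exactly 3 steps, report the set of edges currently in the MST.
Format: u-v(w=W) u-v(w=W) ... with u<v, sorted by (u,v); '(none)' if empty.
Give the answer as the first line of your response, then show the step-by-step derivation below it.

1-2(w=2) 2-4(w=5) 4-5(w=10)

step 1: add edge 4-5 (w=10); MST = {4-5(w=10)}
step 2: add edge 2-4 (w=5); MST = {2-4(w=5) 4-5(w=10)}
step 3: add edge 1-2 (w=2); MST = {1-2(w=2) 2-4(w=5) 4-5(w=10)}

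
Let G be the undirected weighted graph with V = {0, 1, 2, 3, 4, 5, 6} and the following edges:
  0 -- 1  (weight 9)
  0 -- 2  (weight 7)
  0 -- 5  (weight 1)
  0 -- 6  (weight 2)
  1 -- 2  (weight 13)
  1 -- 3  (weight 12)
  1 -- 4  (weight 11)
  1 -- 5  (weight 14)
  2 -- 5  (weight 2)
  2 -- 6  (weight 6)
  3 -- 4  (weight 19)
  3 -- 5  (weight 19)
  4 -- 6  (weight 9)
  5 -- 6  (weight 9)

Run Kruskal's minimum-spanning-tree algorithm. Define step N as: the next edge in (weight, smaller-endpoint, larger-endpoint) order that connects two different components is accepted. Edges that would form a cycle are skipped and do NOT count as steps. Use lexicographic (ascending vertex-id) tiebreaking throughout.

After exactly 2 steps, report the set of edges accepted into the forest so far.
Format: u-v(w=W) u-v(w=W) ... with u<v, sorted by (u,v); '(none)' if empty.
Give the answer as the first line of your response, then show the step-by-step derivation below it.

0-5(w=1) 0-6(w=2)

step 1: add edge 0-5 (w=1); MST = {0-5(w=1)}
step 2: add edge 0-6 (w=2); MST = {0-5(w=1) 0-6(w=2)}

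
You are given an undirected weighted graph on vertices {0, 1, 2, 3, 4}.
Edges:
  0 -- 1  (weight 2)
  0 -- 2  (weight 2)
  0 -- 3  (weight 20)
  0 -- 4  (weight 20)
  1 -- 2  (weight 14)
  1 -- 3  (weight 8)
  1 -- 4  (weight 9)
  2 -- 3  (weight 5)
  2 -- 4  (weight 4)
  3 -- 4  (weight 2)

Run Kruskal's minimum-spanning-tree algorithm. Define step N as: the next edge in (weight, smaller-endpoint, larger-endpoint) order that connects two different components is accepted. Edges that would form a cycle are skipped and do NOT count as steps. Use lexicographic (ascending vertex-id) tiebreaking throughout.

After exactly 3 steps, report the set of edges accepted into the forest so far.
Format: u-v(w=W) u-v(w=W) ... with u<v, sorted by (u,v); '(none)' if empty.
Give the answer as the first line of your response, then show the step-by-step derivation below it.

0-1(w=2) 0-2(w=2) 3-4(w=2)

step 1: add edge 0-1 (w=2); MST = {0-1(w=2)}
step 2: add edge 0-2 (w=2); MST = {0-1(w=2) 0-2(w=2)}
step 3: add edge 3-4 (w=2); MST = {0-1(w=2) 0-2(w=2) 3-4(w=2)}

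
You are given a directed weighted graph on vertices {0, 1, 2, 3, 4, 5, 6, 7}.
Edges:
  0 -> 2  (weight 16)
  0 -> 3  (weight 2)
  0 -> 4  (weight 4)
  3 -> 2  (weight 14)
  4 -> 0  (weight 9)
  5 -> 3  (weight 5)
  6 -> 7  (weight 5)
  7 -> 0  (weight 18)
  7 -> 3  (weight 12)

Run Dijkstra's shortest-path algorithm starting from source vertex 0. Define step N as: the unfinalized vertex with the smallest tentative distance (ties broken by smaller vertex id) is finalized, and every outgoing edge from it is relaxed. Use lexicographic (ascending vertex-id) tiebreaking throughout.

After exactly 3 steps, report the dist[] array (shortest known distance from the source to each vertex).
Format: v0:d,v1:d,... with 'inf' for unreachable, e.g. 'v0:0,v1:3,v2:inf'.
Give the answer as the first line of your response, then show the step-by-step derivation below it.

v0:0,v1:inf,v2:16,v3:2,v4:4,v5:inf,v6:inf,v7:inf

step 1: dist = v0:0,v1:inf,v2:16,v3:2,v4:4,v5:inf,v6:inf,v7:inf
step 2: dist = v0:0,v1:inf,v2:16,v3:2,v4:4,v5:inf,v6:inf,v7:inf
step 3: dist = v0:0,v1:inf,v2:16,v3:2,v4:4,v5:inf,v6:inf,v7:inf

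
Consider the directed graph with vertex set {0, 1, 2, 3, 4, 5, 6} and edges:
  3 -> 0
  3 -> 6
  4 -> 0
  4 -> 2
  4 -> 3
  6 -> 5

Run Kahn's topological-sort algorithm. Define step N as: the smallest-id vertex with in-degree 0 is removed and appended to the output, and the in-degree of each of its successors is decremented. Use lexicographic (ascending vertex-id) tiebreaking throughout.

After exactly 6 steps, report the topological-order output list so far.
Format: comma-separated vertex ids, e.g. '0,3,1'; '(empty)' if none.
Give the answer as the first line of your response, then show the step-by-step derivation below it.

1,4,2,3,0,6

step 1: output 1; order=[1]; indeg=(2,0,1,1,0,1,1)
step 2: output 4; order=[1,4]; indeg=(1,0,0,0,0,1,1)
step 3: output 2; order=[1,4,2]; indeg=(1,0,0,0,0,1,1)
step 4: output 3; order=[1,4,2,3]; indeg=(0,0,0,0,0,1,0)
step 5: output 0; order=[1,4,2,3,0]; indeg=(0,0,0,0,0,1,0)
step 6: output 6; order=[1,4,2,3,0,6]; indeg=(0,0,0,0,0,0,0)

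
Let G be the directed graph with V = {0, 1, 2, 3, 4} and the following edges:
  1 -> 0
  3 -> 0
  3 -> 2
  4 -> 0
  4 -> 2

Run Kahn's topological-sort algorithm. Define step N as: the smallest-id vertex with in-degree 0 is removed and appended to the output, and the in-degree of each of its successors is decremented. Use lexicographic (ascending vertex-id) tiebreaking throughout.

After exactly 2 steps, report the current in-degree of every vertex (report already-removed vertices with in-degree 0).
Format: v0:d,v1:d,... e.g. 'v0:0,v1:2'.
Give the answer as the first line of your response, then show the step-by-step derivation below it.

v0:1,v1:0,v2:1,v3:0,v4:0

step 1: output 1; order=[1]; indeg=(2,0,2,0,0)
step 2: output 3; order=[1,3]; indeg=(1,0,1,0,0)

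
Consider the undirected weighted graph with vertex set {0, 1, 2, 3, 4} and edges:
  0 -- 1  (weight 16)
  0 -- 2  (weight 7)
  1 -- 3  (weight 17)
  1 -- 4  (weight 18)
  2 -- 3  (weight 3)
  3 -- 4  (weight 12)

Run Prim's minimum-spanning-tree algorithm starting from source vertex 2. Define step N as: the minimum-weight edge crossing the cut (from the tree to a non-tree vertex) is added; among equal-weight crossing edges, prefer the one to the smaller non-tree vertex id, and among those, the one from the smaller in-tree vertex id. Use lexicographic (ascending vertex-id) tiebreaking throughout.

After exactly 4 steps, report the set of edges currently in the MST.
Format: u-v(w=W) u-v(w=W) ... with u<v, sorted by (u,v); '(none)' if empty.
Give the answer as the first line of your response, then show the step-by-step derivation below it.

0-1(w=16) 0-2(w=7) 2-3(w=3) 3-4(w=12)

step 1: add edge 2-3 (w=3); MST = {2-3(w=3)}
step 2: add edge 0-2 (w=7); MST = {0-2(w=7) 2-3(w=3)}
step 3: add edge 3-4 (w=12); MST = {0-2(w=7) 2-3(w=3) 3-4(w=12)}
step 4: add edge 0-1 (w=16); MST = {0-1(w=16) 0-2(w=7) 2-3(w=3) 3-4(w=12)}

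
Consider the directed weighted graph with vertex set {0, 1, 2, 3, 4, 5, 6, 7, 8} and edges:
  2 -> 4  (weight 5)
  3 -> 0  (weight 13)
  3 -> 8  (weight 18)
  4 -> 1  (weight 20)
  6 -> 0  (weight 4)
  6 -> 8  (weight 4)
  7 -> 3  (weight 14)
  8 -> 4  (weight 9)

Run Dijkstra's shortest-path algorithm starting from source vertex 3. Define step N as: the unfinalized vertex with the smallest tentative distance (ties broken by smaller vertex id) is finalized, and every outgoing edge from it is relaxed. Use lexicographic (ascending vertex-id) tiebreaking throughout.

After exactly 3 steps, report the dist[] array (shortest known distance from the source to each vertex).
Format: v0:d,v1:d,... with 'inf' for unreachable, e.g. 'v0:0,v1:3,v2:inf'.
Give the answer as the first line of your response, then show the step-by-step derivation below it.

v0:13,v1:inf,v2:inf,v3:0,v4:27,v5:inf,v6:inf,v7:inf,v8:18

step 1: dist = v0:13,v1:inf,v2:inf,v3:0,v4:inf,v5:inf,v6:inf,v7:inf,v8:18
step 2: dist = v0:13,v1:inf,v2:inf,v3:0,v4:inf,v5:inf,v6:inf,v7:inf,v8:18
step 3: dist = v0:13,v1:inf,v2:inf,v3:0,v4:27,v5:inf,v6:inf,v7:inf,v8:18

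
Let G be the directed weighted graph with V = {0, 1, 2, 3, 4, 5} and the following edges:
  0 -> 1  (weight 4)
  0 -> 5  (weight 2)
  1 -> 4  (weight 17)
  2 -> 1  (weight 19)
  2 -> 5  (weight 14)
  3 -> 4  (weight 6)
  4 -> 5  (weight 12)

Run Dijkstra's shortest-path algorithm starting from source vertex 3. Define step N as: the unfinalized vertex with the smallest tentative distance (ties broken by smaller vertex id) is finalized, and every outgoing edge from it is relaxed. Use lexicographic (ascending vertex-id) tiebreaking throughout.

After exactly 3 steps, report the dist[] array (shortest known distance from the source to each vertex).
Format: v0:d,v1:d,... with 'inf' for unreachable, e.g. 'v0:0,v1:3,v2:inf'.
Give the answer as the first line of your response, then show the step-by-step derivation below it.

v0:inf,v1:inf,v2:inf,v3:0,v4:6,v5:18

step 1: dist = v0:inf,v1:inf,v2:inf,v3:0,v4:6,v5:inf
step 2: dist = v0:inf,v1:inf,v2:inf,v3:0,v4:6,v5:18
step 3: dist = v0:inf,v1:inf,v2:inf,v3:0,v4:6,v5:18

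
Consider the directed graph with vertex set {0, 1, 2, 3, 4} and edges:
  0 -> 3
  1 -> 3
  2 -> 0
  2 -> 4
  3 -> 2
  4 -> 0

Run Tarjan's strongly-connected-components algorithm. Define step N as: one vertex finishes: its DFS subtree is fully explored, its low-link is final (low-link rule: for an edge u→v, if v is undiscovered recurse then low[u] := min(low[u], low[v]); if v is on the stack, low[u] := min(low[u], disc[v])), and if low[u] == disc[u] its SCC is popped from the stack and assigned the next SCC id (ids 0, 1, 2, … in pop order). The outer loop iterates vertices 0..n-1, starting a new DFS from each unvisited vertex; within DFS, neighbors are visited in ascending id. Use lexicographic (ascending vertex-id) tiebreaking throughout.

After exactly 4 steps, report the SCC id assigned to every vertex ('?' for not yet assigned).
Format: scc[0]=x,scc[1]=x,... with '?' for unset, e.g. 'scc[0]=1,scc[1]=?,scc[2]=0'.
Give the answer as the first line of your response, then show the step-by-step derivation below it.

scc[0]=0,scc[1]=?,scc[2]=0,scc[3]=0,scc[4]=0

step 1: low=(low[0]=0,low[1]=?,low[2]=0,low[3]=1,low[4]=0); scc=(scc[0]=?,scc[1]=?,scc[2]=?,scc[3]=?,scc[4]=?)
step 2: low=(low[0]=0,low[1]=?,low[2]=0,low[3]=1,low[4]=0); scc=(scc[0]=?,scc[1]=?,scc[2]=?,scc[3]=?,scc[4]=?)
step 3: low=(low[0]=0,low[1]=?,low[2]=0,low[3]=0,low[4]=0); scc=(scc[0]=?,scc[1]=?,scc[2]=?,scc[3]=?,scc[4]=?)
step 4: low=(low[0]=0,low[1]=?,low[2]=0,low[3]=0,low[4]=0); scc=(scc[0]=0,scc[1]=?,scc[2]=0,scc[3]=0,scc[4]=0)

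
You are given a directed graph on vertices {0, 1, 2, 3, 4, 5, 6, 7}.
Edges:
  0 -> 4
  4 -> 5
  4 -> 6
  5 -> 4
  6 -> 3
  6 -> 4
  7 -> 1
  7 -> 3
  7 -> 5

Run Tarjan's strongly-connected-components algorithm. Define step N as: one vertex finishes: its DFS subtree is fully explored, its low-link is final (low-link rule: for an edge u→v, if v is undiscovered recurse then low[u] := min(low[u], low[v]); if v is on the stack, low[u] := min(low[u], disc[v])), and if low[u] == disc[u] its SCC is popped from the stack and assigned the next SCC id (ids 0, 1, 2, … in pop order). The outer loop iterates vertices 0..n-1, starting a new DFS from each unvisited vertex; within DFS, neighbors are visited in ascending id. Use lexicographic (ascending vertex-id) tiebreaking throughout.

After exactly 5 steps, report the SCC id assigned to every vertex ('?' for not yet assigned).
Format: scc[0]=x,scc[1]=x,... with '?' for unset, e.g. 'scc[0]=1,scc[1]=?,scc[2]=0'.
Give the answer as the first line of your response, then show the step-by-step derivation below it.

scc[0]=2,scc[1]=?,scc[2]=?,scc[3]=0,scc[4]=1,scc[5]=1,scc[6]=1,scc[7]=?

step 1: low=(low[0]=0,low[1]=?,low[2]=?,low[3]=?,low[4]=1,low[5]=1,low[6]=?,low[7]=?); scc=(scc[0]=?,scc[1]=?,scc[2]=?,scc[3]=?,scc[4]=?,scc[5]=?,scc[6]=?,scc[7]=?)
step 2: low=(low[0]=0,low[1]=?,low[2]=?,low[3]=4,low[4]=1,low[5]=1,low[6]=3,low[7]=?); scc=(scc[0]=?,scc[1]=?,scc[2]=?,scc[3]=0,scc[4]=?,scc[5]=?,scc[6]=?,scc[7]=?)
step 3: low=(low[0]=0,low[1]=?,low[2]=?,low[3]=4,low[4]=1,low[5]=1,low[6]=1,low[7]=?); scc=(scc[0]=?,scc[1]=?,scc[2]=?,scc[3]=0,scc[4]=?,scc[5]=?,scc[6]=?,scc[7]=?)
step 4: low=(low[0]=0,low[1]=?,low[2]=?,low[3]=4,low[4]=1,low[5]=1,low[6]=1,low[7]=?); scc=(scc[0]=?,scc[1]=?,scc[2]=?,scc[3]=0,scc[4]=1,scc[5]=1,scc[6]=1,scc[7]=?)
step 5: low=(low[0]=0,low[1]=?,low[2]=?,low[3]=4,low[4]=1,low[5]=1,low[6]=1,low[7]=?); scc=(scc[0]=2,scc[1]=?,scc[2]=?,scc[3]=0,scc[4]=1,scc[5]=1,scc[6]=1,scc[7]=?)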